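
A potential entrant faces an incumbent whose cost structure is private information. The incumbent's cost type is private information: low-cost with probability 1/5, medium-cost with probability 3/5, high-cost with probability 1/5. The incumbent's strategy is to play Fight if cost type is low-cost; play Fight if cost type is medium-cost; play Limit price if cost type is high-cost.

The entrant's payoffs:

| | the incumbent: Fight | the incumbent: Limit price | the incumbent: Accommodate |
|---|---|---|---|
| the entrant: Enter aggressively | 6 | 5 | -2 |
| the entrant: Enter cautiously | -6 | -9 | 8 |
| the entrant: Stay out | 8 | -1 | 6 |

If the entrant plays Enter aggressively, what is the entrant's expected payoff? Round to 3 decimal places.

5.800

Take the expectation over the incumbent's cost type, weighting each type's action by its prior probability.
E[Enter aggressively] = 1/5·6 + 3/5·6 + 1/5·5 = 6/5 + 18/5 + 1 = 29/5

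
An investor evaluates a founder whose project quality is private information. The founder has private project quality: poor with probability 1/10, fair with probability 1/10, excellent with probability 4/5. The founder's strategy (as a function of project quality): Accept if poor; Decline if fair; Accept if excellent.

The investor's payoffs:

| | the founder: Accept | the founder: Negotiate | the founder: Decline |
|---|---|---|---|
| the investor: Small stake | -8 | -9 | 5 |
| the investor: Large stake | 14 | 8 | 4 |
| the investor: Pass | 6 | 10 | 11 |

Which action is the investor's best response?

Large stake

E[Small stake] = 1/10·(-8) + 1/10·(5) + 4/5·(-8) = -67/10
E[Large stake] = 1/10·(14) + 1/10·(4) + 4/5·(14) = 13
E[Pass] = 1/10·(6) + 1/10·(11) + 4/5·(6) = 13/2
Best response: Large stake (13 is the largest).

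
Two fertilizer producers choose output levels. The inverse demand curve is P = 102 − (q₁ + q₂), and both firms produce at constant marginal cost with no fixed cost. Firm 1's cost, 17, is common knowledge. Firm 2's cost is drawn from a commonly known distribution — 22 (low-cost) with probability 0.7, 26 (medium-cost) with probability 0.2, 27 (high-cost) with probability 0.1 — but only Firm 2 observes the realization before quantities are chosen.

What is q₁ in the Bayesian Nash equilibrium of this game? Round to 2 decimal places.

30.43

Firm 2 with cost c maximizes (102 − (q₁+q₂) − c)·q₂, giving q₂(c) = (102 − c − q₁)/2.
E[c₂] = 0.7·22 + 0.2·26 + 0.1·27 = 23.3
Firm 1's FOC against E[q₂] yields q₁ = (102 − 2·17 + E[c₂])/3 = (102 − 34 + 23.3)/3 = 30.4333.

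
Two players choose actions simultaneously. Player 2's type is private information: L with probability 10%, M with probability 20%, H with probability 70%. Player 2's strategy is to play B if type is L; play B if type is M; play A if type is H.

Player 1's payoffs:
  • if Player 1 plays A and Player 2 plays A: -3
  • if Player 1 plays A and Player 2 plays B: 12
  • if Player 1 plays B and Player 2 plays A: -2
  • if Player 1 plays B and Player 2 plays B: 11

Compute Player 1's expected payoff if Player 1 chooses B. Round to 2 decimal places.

E[B] = 0.1·11 + 0.2·11 + 0.7·(-2) = 1.1 + 2.2 + (-1.4) = 1.9

1.90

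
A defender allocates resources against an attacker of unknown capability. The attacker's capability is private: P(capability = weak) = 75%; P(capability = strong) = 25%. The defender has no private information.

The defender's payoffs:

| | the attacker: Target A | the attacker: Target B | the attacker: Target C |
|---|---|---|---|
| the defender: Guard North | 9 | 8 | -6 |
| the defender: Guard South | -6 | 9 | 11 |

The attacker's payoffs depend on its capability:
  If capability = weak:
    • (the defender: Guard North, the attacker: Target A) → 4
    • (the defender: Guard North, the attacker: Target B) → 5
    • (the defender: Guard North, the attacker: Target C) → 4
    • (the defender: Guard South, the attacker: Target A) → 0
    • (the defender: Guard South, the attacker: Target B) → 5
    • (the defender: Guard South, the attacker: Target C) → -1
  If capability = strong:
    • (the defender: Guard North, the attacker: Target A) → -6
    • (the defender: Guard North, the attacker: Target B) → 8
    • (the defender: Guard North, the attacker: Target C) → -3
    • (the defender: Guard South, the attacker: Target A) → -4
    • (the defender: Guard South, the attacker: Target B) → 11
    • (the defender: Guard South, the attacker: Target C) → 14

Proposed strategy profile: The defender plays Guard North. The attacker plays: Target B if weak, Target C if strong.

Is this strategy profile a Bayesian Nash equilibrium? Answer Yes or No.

No

The defender plays Guard North: E[Guard North] = 0.75·(8) + 0.25·(-6) = 4.5; E[Guard South] = 9.5. Not best-responding. ✗
The attacker (capability weak), facing Guard North: Target A gives 4, Target B gives 5, Target C gives 4. Proposed Target B is best. ✓
The attacker (capability strong), facing Guard North: Target A gives -6, Target B gives 8, Target C gives -3. Proposed Target C is not best — profitable deviation exists. ✗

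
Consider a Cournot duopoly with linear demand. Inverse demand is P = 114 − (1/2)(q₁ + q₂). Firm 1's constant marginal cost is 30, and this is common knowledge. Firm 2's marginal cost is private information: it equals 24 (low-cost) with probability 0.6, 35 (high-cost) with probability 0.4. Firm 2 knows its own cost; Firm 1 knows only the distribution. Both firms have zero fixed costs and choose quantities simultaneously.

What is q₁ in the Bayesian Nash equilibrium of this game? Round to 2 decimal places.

54.93

Type-c best response for Firm 2: q₂(c) = (114 − c) − q₁/2.
Firm 1 maximizes expected profit; its first-order condition is 114 − q₁ − (1/2)E[q₂] − 30 = 0.
Substituting E[q₂] and solving: E[c₂] = 28.4, so q₁ = (114 − 2·30 + 28.4)/(3/2) = 54.9333.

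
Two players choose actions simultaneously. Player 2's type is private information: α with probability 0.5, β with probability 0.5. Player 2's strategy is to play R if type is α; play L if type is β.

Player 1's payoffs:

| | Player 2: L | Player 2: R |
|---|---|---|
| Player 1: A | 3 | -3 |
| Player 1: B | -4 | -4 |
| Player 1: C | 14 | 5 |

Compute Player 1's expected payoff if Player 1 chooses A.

Take the expectation over Player 2's type, weighting each type's action by its prior probability.
E[A] = 0.5·(-3) + 0.5·3 = (-1.5) + 1.5 = 0

0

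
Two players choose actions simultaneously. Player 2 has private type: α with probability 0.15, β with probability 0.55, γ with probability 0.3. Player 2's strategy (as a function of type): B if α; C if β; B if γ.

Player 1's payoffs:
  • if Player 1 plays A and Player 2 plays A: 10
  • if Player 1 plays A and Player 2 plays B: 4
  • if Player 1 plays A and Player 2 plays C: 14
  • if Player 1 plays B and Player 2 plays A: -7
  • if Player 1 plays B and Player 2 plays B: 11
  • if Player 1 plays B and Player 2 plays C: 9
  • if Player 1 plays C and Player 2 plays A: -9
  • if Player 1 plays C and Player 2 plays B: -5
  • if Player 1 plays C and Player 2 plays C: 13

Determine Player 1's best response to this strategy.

B

E[A] = 0.15·(4) + 0.55·(14) + 0.3·(4) = 9.5
E[B] = 0.15·(11) + 0.55·(9) + 0.3·(11) = 9.9
E[C] = 0.15·(-5) + 0.55·(13) + 0.3·(-5) = 4.9
Best response: B (9.9 is the largest).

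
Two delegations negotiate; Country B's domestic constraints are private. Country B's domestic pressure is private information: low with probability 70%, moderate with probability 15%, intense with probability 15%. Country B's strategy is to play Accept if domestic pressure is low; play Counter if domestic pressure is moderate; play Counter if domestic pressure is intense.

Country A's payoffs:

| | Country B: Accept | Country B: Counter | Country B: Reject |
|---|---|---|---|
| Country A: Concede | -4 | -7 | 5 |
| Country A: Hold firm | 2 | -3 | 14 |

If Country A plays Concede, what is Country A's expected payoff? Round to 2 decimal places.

-4.90

E[Concede] = 0.7·(-4) + 0.15·(-7) + 0.15·(-7) = (-2.8) + (-1.05) + (-1.05) = -4.9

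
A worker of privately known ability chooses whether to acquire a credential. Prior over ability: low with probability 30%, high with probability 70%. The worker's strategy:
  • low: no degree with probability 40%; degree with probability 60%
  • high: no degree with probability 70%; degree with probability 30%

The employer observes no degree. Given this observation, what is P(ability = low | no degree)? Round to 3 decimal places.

0.197

Apply Bayes' rule using the sender's strategy as the likelihood.
P(no degree) = 0.3·0.4 + 0.7·0.7 = 0.61
P(low | no degree) = (0.3·0.4) / 0.61 = 0.12 / 0.61 = 0.196721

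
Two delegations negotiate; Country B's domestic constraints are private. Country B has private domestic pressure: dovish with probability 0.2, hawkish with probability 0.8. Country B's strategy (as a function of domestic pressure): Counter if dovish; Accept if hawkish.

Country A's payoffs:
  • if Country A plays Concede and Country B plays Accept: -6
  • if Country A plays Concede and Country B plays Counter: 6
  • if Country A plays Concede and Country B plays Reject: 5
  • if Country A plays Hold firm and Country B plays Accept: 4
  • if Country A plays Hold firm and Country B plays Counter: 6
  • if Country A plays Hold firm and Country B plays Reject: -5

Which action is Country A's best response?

E[Concede] = 0.2·(6) + 0.8·(-6) = -3.6
E[Hold firm] = 0.2·(6) + 0.8·(4) = 4.4
Best response: Hold firm (4.4 is the largest).

Hold firm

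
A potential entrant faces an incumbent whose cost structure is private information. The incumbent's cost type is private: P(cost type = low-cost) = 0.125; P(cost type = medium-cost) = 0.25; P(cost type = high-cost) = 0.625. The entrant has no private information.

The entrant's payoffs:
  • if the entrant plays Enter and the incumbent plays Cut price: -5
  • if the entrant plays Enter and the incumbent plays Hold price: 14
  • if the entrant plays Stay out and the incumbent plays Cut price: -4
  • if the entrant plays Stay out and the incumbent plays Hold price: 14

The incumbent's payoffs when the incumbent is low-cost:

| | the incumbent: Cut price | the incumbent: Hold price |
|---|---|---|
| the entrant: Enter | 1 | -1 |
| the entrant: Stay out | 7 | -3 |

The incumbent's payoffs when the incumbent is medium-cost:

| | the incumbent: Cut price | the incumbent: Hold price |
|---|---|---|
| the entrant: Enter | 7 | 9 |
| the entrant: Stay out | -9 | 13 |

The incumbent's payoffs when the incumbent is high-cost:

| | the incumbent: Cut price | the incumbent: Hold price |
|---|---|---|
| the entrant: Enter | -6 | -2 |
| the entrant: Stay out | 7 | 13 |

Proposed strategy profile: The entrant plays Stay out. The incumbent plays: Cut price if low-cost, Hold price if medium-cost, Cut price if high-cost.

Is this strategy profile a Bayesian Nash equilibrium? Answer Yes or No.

A profile is a BNE iff every type of every player is best-responding given beliefs about the other side.
The entrant plays Stay out: E[Stay out] = 0.125·(-4) + 0.25·(14) + 0.625·(-4) = 0.5; E[Enter] = -0.25. Best-responding. ✓
The incumbent (cost type low-cost), facing Stay out: Cut price gives 7, Hold price gives -3. Proposed Cut price is best. ✓
The incumbent (cost type medium-cost), facing Stay out: Cut price gives -9, Hold price gives 13. Proposed Hold price is best. ✓
The incumbent (cost type high-cost), facing Stay out: Cut price gives 7, Hold price gives 13. Proposed Cut price is not best — profitable deviation exists. ✗

No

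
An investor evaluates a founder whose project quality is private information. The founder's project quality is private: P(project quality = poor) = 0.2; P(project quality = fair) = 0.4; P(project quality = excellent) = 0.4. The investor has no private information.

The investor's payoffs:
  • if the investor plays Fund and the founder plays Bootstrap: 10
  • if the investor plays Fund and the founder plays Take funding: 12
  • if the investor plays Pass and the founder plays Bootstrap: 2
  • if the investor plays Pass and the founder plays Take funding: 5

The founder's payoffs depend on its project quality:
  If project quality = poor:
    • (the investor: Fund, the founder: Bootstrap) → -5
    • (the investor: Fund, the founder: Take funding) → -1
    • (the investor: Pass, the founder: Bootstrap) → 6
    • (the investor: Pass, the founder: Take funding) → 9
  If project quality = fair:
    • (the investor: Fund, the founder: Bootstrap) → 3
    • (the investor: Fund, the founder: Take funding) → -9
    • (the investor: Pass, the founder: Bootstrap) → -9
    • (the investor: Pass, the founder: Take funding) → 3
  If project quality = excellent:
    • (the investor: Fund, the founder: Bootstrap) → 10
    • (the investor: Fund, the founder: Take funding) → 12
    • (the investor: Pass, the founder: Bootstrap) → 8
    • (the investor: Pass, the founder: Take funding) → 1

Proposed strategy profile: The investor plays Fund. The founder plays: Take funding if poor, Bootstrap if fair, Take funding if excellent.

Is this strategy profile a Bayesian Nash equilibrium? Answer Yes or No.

Yes

The investor plays Fund: E[Fund] = 0.2·(12) + 0.4·(10) + 0.4·(12) = 11.2; E[Pass] = 3.8. Best-responding. ✓
The founder (project quality poor), facing Fund: Bootstrap gives -5, Take funding gives -1. Proposed Take funding is best. ✓
The founder (project quality fair), facing Fund: Bootstrap gives 3, Take funding gives -9. Proposed Bootstrap is best. ✓
The founder (project quality excellent), facing Fund: Bootstrap gives 10, Take funding gives 12. Proposed Take funding is best. ✓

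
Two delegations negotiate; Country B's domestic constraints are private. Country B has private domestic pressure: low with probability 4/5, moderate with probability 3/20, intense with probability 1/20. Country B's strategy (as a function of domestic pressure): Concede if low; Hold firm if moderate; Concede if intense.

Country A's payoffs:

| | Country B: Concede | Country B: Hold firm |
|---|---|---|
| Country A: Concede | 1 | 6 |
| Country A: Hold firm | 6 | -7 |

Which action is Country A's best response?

Hold firm

E[Concede] = 4/5·(1) + 3/20·(6) + 1/20·(1) = 7/4
E[Hold firm] = 4/5·(6) + 3/20·(-7) + 1/20·(6) = 81/20
Best response: Hold firm (81/20 is the largest).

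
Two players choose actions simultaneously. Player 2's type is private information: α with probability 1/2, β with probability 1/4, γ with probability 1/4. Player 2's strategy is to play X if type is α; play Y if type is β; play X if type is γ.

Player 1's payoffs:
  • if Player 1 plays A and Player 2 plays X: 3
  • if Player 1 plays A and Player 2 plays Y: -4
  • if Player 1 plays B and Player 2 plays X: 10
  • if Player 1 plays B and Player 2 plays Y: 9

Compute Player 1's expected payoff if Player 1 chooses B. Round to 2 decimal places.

E[B] = 1/2·10 + 1/4·9 + 1/4·10 = 5 + 9/4 + 5/2 = 39/4

9.75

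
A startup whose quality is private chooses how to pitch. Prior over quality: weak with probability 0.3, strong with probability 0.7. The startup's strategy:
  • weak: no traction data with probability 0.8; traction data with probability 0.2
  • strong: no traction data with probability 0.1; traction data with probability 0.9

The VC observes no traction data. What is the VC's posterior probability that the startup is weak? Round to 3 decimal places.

P(no traction data) = 0.3·0.8 + 0.7·0.1 = 0.31
P(weak | no traction data) = (0.3·0.8) / 0.31 = 0.24 / 0.31 = 0.774194

0.774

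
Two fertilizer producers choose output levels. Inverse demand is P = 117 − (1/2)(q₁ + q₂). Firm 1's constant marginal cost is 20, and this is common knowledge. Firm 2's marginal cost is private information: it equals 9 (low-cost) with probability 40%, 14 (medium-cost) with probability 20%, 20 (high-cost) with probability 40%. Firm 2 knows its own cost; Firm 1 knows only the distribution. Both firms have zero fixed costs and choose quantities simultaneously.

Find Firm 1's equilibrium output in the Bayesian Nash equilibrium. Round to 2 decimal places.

Type-c best response for Firm 2: q₂(c) = (117 − c) − q₁/2.
Firm 1 maximizes expected profit; its first-order condition is 117 − q₁ − (1/2)E[q₂] − 20 = 0.
Substituting E[q₂] and solving: E[c₂] = 14.4, so q₁ = (117 − 2·20 + 14.4)/(3/2) = 60.9333.

60.93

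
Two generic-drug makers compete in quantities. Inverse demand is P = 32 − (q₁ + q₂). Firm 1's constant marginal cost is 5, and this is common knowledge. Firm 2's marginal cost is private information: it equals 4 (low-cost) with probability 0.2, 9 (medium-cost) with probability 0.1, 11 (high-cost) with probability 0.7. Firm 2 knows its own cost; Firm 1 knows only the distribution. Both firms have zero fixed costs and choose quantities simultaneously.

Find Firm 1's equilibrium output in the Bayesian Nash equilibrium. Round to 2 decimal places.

Type-c best response for Firm 2: q₂(c) = (32 − c)/2 − q₁/2.
Firm 1 maximizes expected profit; its first-order condition is 32 − 2q₁ − E[q₂] − 5 = 0.
Substituting E[q₂] and solving: E[c₂] = 9.4, so q₁ = (32 − 2·5 + 9.4)/3 = 10.4667.

10.47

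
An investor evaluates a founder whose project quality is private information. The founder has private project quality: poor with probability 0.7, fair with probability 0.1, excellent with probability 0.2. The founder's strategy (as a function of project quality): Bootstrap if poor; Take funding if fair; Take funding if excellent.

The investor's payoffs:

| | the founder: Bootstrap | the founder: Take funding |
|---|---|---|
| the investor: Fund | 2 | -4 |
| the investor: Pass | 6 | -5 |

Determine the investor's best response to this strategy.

Compute the investor's expected payoff for each action, taking the expectation over the founder's type.
E[Fund] = 0.7·(2) + 0.1·(-4) + 0.2·(-4) = 0.2
E[Pass] = 0.7·(6) + 0.1·(-5) + 0.2·(-5) = 2.7
Best response: Pass (2.7 is the largest).

Pass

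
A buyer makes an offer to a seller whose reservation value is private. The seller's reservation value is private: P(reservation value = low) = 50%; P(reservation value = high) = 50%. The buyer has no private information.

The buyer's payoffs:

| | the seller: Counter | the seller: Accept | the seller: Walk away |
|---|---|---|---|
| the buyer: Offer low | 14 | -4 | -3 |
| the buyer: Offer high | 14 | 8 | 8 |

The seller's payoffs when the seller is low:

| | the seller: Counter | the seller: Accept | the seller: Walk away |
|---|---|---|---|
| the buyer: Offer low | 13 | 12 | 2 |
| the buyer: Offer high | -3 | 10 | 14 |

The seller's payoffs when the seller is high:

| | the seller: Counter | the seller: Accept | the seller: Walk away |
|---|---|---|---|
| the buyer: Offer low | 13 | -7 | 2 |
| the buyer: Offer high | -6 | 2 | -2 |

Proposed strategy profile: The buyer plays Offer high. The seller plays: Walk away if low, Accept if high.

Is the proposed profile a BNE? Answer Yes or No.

The buyer plays Offer high: E[Offer high] = 0.5·(8) + 0.5·(8) = 8; E[Offer low] = -3.5. Best-responding. ✓
The seller (reservation value low), facing Offer high: Counter gives -3, Accept gives 10, Walk away gives 14. Proposed Walk away is best. ✓
The seller (reservation value high), facing Offer high: Counter gives -6, Accept gives 2, Walk away gives -2. Proposed Accept is best. ✓

Yes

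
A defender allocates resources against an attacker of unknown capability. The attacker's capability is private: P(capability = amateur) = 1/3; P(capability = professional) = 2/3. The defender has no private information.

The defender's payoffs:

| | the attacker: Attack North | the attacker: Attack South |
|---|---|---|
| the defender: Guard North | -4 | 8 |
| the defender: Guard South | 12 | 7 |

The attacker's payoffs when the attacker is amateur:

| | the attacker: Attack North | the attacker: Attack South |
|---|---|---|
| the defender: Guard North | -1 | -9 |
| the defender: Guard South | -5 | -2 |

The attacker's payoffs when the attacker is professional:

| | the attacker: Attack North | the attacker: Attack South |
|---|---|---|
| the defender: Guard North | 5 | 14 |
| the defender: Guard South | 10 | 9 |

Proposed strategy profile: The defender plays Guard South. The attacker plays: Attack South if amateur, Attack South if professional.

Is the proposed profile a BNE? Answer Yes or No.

The defender plays Guard South: E[Guard South] = 1/3·(7) + 2/3·(7) = 7; E[Guard North] = 8. Not best-responding. ✗
The attacker (capability amateur), facing Guard South: Attack North gives -5, Attack South gives -2. Proposed Attack South is best. ✓
The attacker (capability professional), facing Guard South: Attack North gives 10, Attack South gives 9. Proposed Attack South is not best — profitable deviation exists. ✗

No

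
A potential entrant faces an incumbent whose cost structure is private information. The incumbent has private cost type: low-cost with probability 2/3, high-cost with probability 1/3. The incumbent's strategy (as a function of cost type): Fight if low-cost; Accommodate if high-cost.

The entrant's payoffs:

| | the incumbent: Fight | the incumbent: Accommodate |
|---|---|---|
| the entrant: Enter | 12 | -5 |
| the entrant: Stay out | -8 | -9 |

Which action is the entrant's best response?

E[Enter] = 2/3·(12) + 1/3·(-5) = 19/3
E[Stay out] = 2/3·(-8) + 1/3·(-9) = -25/3
Best response: Enter (19/3 is the largest).

Enter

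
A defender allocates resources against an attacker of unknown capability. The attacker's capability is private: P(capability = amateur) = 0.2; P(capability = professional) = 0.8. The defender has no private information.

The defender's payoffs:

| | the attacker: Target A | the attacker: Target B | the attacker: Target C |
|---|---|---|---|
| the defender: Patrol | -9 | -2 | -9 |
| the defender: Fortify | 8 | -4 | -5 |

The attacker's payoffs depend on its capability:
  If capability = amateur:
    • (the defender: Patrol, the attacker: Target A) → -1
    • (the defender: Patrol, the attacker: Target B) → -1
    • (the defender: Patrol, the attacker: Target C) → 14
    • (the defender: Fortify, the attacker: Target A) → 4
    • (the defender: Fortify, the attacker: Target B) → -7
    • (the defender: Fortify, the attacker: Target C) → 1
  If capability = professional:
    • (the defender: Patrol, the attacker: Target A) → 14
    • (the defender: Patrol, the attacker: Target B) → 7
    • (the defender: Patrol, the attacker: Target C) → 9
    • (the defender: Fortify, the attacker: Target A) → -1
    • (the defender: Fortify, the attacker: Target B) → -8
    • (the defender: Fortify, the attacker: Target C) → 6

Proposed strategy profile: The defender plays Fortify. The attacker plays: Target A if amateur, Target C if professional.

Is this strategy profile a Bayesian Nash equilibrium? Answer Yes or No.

Yes

A profile is a BNE iff every type of every player is best-responding given beliefs about the other side.
The defender plays Fortify: E[Fortify] = 0.2·(8) + 0.8·(-5) = -2.4; E[Patrol] = -9. Best-responding. ✓
The attacker (capability amateur), facing Fortify: Target A gives 4, Target B gives -7, Target C gives 1. Proposed Target A is best. ✓
The attacker (capability professional), facing Fortify: Target A gives -1, Target B gives -8, Target C gives 6. Proposed Target C is best. ✓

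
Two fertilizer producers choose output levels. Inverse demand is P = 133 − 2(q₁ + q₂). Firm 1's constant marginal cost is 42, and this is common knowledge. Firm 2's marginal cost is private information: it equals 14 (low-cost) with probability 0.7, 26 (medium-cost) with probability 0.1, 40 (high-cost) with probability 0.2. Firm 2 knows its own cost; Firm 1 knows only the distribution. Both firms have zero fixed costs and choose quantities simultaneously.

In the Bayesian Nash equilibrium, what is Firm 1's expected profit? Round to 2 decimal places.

Firm 2 with cost c maximizes (133 − 2(q₁+q₂) − c)·q₂, giving q₂(c) = (133 − c − 2q₁)/4.
E[c₂] = 0.7·14 + 0.1·26 + 0.2·40 = 20.4
Firm 1's FOC against E[q₂] yields q₁ = (133 − 2·42 + E[c₂])/6 = (133 − 84 + 20.4)/6 = 11.5667.
E[P] = 133 − 2·(q₁ + E[q₂]) = 65.1333; Firm 1's expected profit = (E[P] − 42)·q₁ = (65.1333 − 42)·11.5667 = 267.576.

267.58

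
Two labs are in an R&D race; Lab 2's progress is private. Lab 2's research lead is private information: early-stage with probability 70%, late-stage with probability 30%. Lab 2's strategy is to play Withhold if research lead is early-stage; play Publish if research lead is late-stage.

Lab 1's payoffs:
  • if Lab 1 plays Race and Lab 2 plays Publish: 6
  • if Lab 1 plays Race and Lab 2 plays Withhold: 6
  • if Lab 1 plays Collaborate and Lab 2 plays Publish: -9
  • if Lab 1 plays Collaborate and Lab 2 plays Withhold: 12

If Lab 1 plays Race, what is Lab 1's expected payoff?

6

E[Race] = 0.7·6 + 0.3·6 = 4.2 + 1.8 = 6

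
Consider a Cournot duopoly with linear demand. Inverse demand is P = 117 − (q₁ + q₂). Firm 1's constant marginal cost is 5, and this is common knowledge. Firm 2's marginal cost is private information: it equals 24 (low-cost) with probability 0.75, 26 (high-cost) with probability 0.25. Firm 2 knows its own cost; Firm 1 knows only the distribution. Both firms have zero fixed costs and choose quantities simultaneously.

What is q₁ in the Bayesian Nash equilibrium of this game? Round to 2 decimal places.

43.83

Each type of Firm 2 best-responds to q₁; Firm 1 best-responds to the expected q₂ over Firm 2's types.
Firm 2 with cost c maximizes (117 − (q₁+q₂) − c)·q₂, giving q₂(c) = (117 − c − q₁)/2.
E[c₂] = 0.75·24 + 0.25·26 = 24.5
Firm 1's FOC against E[q₂] yields q₁ = (117 − 2·5 + E[c₂])/3 = (117 − 10 + 24.5)/3 = 43.8333.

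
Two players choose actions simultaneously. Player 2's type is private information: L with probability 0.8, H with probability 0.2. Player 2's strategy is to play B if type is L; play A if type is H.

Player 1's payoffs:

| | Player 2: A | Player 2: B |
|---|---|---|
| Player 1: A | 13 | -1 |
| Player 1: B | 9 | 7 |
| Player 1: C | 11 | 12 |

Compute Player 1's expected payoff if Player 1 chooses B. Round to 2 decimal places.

7.40

E[B] = 0.8·7 + 0.2·9 = 5.6 + 1.8 = 7.4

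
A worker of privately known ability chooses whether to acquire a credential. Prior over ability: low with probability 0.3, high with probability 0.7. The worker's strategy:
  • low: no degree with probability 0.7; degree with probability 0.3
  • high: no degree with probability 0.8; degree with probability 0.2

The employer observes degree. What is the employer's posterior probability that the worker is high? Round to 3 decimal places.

Apply Bayes' rule using the sender's strategy as the likelihood.
P(degree) = 0.3·0.3 + 0.7·0.2 = 0.23
P(high | degree) = (0.7·0.2) / 0.23 = 0.14 / 0.23 = 0.608696

0.609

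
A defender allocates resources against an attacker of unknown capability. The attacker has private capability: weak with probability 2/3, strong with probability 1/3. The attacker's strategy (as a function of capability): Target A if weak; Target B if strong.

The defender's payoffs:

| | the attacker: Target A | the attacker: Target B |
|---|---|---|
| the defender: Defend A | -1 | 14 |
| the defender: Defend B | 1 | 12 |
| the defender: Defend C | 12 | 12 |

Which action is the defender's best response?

Defend C

E[Defend A] = 2/3·(-1) + 1/3·(14) = 4
E[Defend B] = 2/3·(1) + 1/3·(12) = 14/3
E[Defend C] = 2/3·(12) + 1/3·(12) = 12
Best response: Defend C (12 is the largest).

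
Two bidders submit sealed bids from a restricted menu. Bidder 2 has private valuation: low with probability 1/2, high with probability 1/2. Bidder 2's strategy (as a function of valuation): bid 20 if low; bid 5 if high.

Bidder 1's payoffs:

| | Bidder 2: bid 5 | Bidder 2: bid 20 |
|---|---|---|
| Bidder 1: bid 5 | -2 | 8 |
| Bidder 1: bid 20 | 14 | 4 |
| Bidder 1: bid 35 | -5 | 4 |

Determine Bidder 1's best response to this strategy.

bid 20

Compute Bidder 1's expected payoff for each action, taking the expectation over Bidder 2's type.
E[bid 5] = 1/2·(8) + 1/2·(-2) = 3
E[bid 20] = 1/2·(4) + 1/2·(14) = 9
E[bid 35] = 1/2·(4) + 1/2·(-5) = -1/2
Best response: bid 20 (9 is the largest).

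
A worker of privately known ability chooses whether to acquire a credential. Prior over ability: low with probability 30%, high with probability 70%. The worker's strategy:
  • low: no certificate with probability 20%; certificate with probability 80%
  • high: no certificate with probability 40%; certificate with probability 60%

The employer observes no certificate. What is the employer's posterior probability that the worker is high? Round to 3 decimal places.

0.824

Apply Bayes' rule using the sender's strategy as the likelihood.
P(no certificate) = 0.3·0.2 + 0.7·0.4 = 0.34
P(high | no certificate) = (0.7·0.4) / 0.34 = 0.28 / 0.34 = 0.823529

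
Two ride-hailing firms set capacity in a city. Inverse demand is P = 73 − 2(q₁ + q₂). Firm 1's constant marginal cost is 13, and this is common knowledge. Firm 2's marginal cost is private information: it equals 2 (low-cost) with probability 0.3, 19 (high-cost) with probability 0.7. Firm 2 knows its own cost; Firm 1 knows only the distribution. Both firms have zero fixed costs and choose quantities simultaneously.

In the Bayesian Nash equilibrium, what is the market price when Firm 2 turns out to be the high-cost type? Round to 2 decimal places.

35.85

Firm 2 with cost c maximizes (73 − 2(q₁+q₂) − c)·q₂, giving q₂(c) = (73 − c − 2q₁)/4.
E[c₂] = 0.3·2 + 0.7·19 = 13.9
Firm 1's FOC against E[q₂] yields q₁ = (73 − 2·13 + E[c₂])/6 = (73 − 26 + 13.9)/6 = 10.15.
q₂(high-cost) = 8.425, so P = 73 − 2·(10.15 + 8.425) = 35.85.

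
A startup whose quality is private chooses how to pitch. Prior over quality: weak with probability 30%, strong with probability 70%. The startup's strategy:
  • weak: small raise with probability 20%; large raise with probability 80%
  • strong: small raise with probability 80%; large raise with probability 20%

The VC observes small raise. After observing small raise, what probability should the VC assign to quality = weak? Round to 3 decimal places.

0.097

Apply Bayes' rule using the sender's strategy as the likelihood.
P(small raise) = 0.3·0.2 + 0.7·0.8 = 0.62
P(weak | small raise) = (0.3·0.2) / 0.62 = 0.06 / 0.62 = 0.0967742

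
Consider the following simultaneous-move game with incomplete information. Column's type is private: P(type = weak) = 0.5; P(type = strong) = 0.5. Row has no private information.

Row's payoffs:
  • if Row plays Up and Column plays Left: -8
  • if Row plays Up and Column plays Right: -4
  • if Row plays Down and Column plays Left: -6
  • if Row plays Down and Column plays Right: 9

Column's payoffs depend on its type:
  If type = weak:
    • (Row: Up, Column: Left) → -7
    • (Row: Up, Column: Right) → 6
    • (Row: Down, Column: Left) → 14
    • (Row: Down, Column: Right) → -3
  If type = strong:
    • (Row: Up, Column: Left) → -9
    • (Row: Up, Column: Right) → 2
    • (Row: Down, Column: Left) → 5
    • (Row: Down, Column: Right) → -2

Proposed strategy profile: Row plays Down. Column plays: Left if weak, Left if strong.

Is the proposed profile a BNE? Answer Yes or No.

A profile is a BNE iff every type of every player is best-responding given beliefs about the other side.
Row plays Down: E[Down] = 0.5·(-6) + 0.5·(-6) = -6; E[Up] = -8. Best-responding. ✓
Column (type weak), facing Down: Left gives 14, Right gives -3. Proposed Left is best. ✓
Column (type strong), facing Down: Left gives 5, Right gives -2. Proposed Left is best. ✓

Yes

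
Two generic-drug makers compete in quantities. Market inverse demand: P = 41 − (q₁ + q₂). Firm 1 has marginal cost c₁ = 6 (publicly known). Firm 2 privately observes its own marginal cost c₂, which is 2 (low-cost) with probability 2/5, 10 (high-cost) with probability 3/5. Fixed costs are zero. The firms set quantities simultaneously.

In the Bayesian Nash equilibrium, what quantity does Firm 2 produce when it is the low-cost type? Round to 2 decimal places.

Firm 2 with cost c maximizes (41 − (q₁+q₂) − c)·q₂, giving q₂(c) = (41 − c − q₁)/2.
E[c₂] = 2/5·2 + 3/5·10 = 6.8
Firm 1's FOC against E[q₂] yields q₁ = (41 − 2·6 + E[c₂])/3 = (41 − 12 + 6.8)/3 = 11.9333.
q₂(low-cost) = (41 − 2 − 11.9333)/2 = 13.5333.

13.53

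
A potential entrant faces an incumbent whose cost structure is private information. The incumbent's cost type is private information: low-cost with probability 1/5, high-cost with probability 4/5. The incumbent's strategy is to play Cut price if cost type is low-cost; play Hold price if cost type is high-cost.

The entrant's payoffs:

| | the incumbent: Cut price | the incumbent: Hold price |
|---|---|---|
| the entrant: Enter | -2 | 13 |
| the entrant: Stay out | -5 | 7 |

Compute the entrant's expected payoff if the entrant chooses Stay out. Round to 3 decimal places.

E[Stay out] = 1/5·(-5) + 4/5·7 = (-1) + 28/5 = 23/5

4.600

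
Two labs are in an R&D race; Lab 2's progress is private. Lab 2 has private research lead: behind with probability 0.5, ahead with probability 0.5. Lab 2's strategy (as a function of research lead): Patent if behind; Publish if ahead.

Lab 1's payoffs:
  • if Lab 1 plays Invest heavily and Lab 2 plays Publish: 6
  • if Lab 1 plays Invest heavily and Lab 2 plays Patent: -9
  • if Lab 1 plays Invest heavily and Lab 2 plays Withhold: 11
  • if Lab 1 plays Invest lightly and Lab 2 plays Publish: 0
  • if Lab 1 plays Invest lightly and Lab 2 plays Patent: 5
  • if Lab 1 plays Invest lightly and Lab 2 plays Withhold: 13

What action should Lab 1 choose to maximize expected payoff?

Compute Lab 1's expected payoff for each action, taking the expectation over Lab 2's type.
E[Invest heavily] = 0.5·(-9) + 0.5·(6) = -1.5
E[Invest lightly] = 0.5·(5) + 0.5·(0) = 2.5
Best response: Invest lightly (2.5 is the largest).

Invest lightly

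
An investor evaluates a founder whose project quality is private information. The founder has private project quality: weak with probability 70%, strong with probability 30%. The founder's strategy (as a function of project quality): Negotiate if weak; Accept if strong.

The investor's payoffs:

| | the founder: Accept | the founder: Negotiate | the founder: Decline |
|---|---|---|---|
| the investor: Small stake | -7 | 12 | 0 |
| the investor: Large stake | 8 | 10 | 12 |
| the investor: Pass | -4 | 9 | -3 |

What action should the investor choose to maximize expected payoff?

Large stake

Compute the investor's expected payoff for each action, taking the expectation over the founder's type.
E[Small stake] = 0.7·(12) + 0.3·(-7) = 6.3
E[Large stake] = 0.7·(10) + 0.3·(8) = 9.4
E[Pass] = 0.7·(9) + 0.3·(-4) = 5.1
Best response: Large stake (9.4 is the largest).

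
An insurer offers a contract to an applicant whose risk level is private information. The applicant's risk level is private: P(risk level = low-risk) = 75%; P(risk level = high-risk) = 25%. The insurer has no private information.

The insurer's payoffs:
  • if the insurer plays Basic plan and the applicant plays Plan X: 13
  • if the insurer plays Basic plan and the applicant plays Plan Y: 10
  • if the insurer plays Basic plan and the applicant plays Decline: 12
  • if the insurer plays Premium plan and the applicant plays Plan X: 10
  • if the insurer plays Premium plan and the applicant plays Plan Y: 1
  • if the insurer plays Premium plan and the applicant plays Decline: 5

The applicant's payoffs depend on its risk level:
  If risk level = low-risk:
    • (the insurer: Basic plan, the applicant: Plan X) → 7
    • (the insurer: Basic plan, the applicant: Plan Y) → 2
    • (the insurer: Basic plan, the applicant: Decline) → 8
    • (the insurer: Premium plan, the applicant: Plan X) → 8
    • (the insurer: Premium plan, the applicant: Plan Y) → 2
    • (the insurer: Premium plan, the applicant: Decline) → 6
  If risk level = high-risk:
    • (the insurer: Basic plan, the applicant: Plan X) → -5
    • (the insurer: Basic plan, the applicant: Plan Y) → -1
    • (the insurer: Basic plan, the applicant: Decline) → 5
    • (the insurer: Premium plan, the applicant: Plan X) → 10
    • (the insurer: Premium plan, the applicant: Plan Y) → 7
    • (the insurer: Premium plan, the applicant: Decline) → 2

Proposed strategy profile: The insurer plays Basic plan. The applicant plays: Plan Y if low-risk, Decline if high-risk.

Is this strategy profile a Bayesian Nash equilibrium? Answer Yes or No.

The insurer plays Basic plan: E[Basic plan] = 0.75·(10) + 0.25·(12) = 10.5; E[Premium plan] = 2. Best-responding. ✓
The applicant (risk level low-risk), facing Basic plan: Plan X gives 7, Plan Y gives 2, Decline gives 8. Proposed Plan Y is not best — profitable deviation exists. ✗
The applicant (risk level high-risk), facing Basic plan: Plan X gives -5, Plan Y gives -1, Decline gives 5. Proposed Decline is best. ✓

No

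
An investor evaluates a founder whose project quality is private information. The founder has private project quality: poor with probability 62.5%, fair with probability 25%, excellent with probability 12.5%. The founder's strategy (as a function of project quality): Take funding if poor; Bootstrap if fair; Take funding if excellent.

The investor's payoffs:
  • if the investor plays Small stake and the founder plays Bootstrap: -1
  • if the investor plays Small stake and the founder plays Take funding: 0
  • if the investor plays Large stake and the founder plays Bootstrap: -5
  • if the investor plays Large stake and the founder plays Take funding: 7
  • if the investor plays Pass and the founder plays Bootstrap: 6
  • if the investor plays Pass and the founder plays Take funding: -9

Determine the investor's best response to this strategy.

E[Small stake] = 0.625·(0) + 0.25·(-1) + 0.125·(0) = -0.25
E[Large stake] = 0.625·(7) + 0.25·(-5) + 0.125·(7) = 4
E[Pass] = 0.625·(-9) + 0.25·(6) + 0.125·(-9) = -5.25
Best response: Large stake (4 is the largest).

Large stake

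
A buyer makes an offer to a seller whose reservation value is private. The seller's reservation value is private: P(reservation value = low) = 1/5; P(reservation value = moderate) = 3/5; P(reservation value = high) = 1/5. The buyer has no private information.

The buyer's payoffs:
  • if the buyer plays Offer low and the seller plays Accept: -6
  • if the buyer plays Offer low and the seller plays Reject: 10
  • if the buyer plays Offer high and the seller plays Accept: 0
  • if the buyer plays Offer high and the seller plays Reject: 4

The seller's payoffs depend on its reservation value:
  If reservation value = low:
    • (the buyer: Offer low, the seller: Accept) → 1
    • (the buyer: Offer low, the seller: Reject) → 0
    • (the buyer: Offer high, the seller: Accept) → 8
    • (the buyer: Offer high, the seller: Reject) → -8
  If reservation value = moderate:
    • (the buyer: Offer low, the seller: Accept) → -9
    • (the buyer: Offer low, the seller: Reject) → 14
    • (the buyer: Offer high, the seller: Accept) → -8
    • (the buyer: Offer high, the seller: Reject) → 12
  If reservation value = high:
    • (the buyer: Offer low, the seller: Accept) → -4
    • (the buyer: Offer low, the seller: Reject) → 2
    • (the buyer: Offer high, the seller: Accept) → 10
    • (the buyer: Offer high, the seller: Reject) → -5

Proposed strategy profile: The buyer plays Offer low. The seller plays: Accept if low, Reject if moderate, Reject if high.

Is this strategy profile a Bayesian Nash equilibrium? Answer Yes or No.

The buyer plays Offer low: E[Offer low] = 1/5·(-6) + 3/5·(10) + 1/5·(10) = 34/5; E[Offer high] = 16/5. Best-responding. ✓
The seller (reservation value low), facing Offer low: Accept gives 1, Reject gives 0. Proposed Accept is best. ✓
The seller (reservation value moderate), facing Offer low: Accept gives -9, Reject gives 14. Proposed Reject is best. ✓
The seller (reservation value high), facing Offer low: Accept gives -4, Reject gives 2. Proposed Reject is best. ✓

Yes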